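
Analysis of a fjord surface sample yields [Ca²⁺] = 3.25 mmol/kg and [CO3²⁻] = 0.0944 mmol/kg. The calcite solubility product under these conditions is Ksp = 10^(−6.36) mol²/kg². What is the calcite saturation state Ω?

Ksp = 10^(−6.36) = 4.365×10^-7
Ω = [Ca²⁺][CO3²⁻]/Ksp = (3.25×10^-3)(0.0944×10^-3) / 4.365×10^-7 = 0.703

Ω = 0.703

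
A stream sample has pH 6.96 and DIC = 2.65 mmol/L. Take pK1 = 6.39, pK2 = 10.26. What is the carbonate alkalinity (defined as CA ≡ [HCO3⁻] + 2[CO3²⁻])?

CA = 2.09 mmol/L

CA = [HCO3⁻] + 2[CO3²⁻] = (α₁ + 2α₂)·DIC
At pH 6.96: [H⁺]/K1 = 10^-0.57 = 0.26915, K2/[H⁺] = 10^-3.30 = 0.00050119
α₁ = 1/(1 + 0.26915 + 0.00050119) = 1/1.2697 = 0.7876; α₂ = α₁·K2/[H⁺] = 0.0003947
α₁ + 2α₂ = 0.7884
CA = 0.7884 × 2.65 = 2.09 mmol/L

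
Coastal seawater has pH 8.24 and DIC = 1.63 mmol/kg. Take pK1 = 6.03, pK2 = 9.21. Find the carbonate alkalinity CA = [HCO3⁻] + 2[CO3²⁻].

CA = [HCO3⁻] + 2[CO3²⁻] = (α₁ + 2α₂)·DIC
At pH 8.24: [H⁺]/K1 = 10^-2.21 = 0.0061660, K2/[H⁺] = 10^-0.97 = 0.10715
α₁ = 1/(1 + 0.0061660 + 0.10715) = 1/1.1133 = 0.8982; α₂ = α₁·K2/[H⁺] = 0.09625
α₁ + 2α₂ = 1.0907
CA = 1.0907 × 1.63 = 1.78 mmol/kg

CA = 1.78 mmol/kg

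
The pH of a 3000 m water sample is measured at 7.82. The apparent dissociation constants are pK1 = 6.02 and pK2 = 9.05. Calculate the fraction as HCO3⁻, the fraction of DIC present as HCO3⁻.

α₁ = 1 / (1 + [H⁺]/K1 + K2/[H⁺]) = 1 / (1 + 10^-1.80 + 10^-1.23)
   = 1 / (1 + 0.015849 + 0.058884) = 1/1.0747 = 0.9305

α₁ = 0.930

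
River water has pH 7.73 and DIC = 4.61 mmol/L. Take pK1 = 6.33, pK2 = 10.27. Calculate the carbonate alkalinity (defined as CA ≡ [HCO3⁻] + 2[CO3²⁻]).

CA = [HCO3⁻] + 2[CO3²⁻] = (α₁ + 2α₂)·DIC
At pH 7.73: [H⁺]/K1 = 10^-1.40 = 0.039811, K2/[H⁺] = 10^-2.54 = 0.0028840
α₁ = 1/(1 + 0.039811 + 0.0028840) = 1/1.0427 = 0.9591; α₂ = α₁·K2/[H⁺] = 0.002766
α₁ + 2α₂ = 0.9646
CA = 0.9646 × 4.61 = 4.45 mmol/L

CA = 4.45 mmol/L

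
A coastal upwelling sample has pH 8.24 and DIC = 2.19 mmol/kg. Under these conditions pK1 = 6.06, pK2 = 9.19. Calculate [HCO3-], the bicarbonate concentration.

α₁ = 1 / (1 + [H⁺]/K1 + K2/[H⁺]) = 1 / (1 + 10^-2.18 + 10^-0.95)
   = 1 / (1 + 0.0066069 + 0.11220) = 1/1.1188 = 0.8938
[HCO3⁻] = α₁ × DIC = 0.8938 × 2.19 = 1.96 mmol/kg

[HCO3⁻] = 1.96 mmol/kg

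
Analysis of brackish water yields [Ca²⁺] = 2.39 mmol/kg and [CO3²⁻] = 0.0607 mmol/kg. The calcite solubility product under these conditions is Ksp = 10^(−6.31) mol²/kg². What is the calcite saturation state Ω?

Ksp = 10^(−6.31) = 4.898×10^-7
Ω = [Ca²⁺][CO3²⁻]/Ksp = (2.39×10^-3)(0.0607×10^-3) / 4.898×10^-7 = 0.296

Ω = 0.296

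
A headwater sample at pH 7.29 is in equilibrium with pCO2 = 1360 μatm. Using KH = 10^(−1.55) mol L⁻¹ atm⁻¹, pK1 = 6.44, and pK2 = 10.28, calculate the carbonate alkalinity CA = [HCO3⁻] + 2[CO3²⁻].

[CO2*] = KH · pCO2 = 10^(−1.55) × 1360×10^-6 = 3.833×10^-5 mol/L
α₀ = 1/(1 + K1/[H⁺] + K1K2/[H⁺]²) = 1/(1 + 10^+0.85 + 10^-2.14) = 0.1237
DIC = [CO2*]/α₀ = 3.833×10^-5 / 0.1237 = 0.3100 mmol/L
CA = (α₁ + 2α₂)·DIC = (0.8754 + 2×0.0008958) × 0.3100 = 0.272 mmol/L

CA = 0.272 mmol/L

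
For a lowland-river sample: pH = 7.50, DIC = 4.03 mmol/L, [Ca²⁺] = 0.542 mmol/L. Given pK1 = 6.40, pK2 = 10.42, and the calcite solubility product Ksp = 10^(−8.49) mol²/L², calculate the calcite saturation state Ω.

Ω = 0.751

α₂ = 1 / (1 + [H⁺]/K2 + [H⁺]²/(K1K2)) = 1 / (1 + 10^+2.92 + 10^+1.82)
   = 1 / (1 + 831.76 + 66.069) = 1/898.83 = 0.001113
[CO3²⁻] = α₂ × DIC = 0.001113 × 4.03 = 0.004484 mmol/L = 4.484 μmol/L
Ksp = 10^(−8.49) = 3.236×10^-9
Ω = [Ca²⁺][CO3²⁻]/Ksp = (0.542×10^-3)(4.484×10^-6) / 3.236×10^-9 = 0.751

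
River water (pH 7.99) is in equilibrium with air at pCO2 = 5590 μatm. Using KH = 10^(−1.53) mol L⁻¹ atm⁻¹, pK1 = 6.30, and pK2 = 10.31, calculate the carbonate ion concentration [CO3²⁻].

[CO2*] = KH · pCO2 = 10^(−1.53) × 5590×10^-6 = 1.650×10^-4 mol/L
α₀ = 1/(1 + K1/[H⁺] + K1K2/[H⁺]²) = 1/(1 + 10^+1.69 + 10^-0.63) = 0.01992
DIC = [CO2*]/α₀ = 1.650×10^-4 / 0.01992 = 8.284 mmol/L
[CO3²⁻] = α₂·DIC; α₂ = 0.004669, so [CO3²⁻] = 0.004669 × 8.284 = 0.0387 mmol/L

[CO3²⁻] = 0.0387 mmol/L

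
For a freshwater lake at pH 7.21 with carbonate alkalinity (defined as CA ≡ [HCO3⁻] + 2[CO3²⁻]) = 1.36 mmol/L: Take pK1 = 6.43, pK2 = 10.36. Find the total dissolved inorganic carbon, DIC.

CA = [HCO3⁻] + 2[CO3²⁻] = (α₁ + 2α₂)·DIC
At pH 7.21: [H⁺]/K1 = 10^-0.78 = 0.16596, K2/[H⁺] = 10^-3.15 = 0.00070795
α₁ = 1/(1 + 0.16596 + 0.00070795) = 1/1.1667 = 0.8571; α₂ = α₁·K2/[H⁺] = 0.0006068
α₁ + 2α₂ = 0.8584
DIC = CA / (α₁ + 2α₂) = 1.36 / 0.8584 = 1.58 mmol/L

DIC = 1.58 mmol/L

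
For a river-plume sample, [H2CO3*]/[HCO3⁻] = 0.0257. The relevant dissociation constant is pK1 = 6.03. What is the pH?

pH = 7.62

From K1 = [H⁺][HCO3⁻]/[H2CO3*]:  pH = pK1 − log₁₀([H2CO3*]/[HCO3⁻])
log₁₀(0.0257) = -1.590
pH = 6.03 − (-1.590) = 7.62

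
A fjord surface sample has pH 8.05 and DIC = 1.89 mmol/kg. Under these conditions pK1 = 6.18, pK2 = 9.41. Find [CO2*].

α₀ = 1 / (1 + K1/[H⁺] + K1K2/[H⁺]²) = 1 / (1 + 10^+1.87 + 10^+0.51)
   = 1 / (1 + 74.131 + 3.2359) = 1/78.367 = 0.01276
[CO2*] = α₀ × DIC = 0.01276 × 1.89 = 0.0241 mmol/kg

[CO2*] = 0.0241 mmol/kg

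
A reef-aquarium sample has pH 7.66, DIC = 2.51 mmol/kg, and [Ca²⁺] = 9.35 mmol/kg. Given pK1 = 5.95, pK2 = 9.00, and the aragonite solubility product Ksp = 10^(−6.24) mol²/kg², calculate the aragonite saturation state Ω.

Ω = 1.75

α₂ = 1 / (1 + [H⁺]/K2 + [H⁺]²/(K1K2)) = 1 / (1 + 10^+1.34 + 10^-0.37)
   = 1 / (1 + 21.878 + 0.42658) = 1/23.304 = 0.04291
[CO3²⁻] = α₂ × DIC = 0.04291 × 2.51 = 0.1077 mmol/kg
Ksp = 10^(−6.24) = 5.754×10^-7
Ω = [Ca²⁺][CO3²⁻]/Ksp = (9.35×10^-3)(1.077×10^-4) / 5.754×10^-7 = 1.75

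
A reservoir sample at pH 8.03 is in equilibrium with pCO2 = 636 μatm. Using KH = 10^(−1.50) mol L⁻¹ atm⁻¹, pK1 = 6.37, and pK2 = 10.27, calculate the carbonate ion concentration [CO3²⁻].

[CO3²⁻] = 5.29 μmol/L

[CO2*] = KH · pCO2 = 10^(−1.50) × 636×10^-6 = 2.011×10^-5 mol/L
α₀ = 1/(1 + K1/[H⁺] + K1K2/[H⁺]²) = 1/(1 + 10^+1.66 + 10^-0.58) = 0.02129
DIC = [CO2*]/α₀ = 2.011×10^-5 / 0.02129 = 0.9447 mmol/L
[CO3²⁻] = α₂·DIC; α₂ = 0.005600, so [CO3²⁻] = 0.005600 × 0.9447 = 0.00529 mmol/L = 5.29 μmol/L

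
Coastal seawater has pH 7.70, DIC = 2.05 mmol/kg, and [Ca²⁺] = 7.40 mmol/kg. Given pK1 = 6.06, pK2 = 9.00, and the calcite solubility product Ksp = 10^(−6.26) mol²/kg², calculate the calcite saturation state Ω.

Ω = 1.29

α₂ = 1 / (1 + [H⁺]/K2 + [H⁺]²/(K1K2)) = 1 / (1 + 10^+1.30 + 10^-0.34)
   = 1 / (1 + 19.953 + 0.45709) = 1/21.410 = 0.04671
[CO3²⁻] = α₂ × DIC = 0.04671 × 2.05 = 0.09575 mmol/kg
Ksp = 10^(−6.26) = 5.495×10^-7
Ω = [Ca²⁺][CO3²⁻]/Ksp = (7.40×10^-3)(9.575×10^-5) / 5.495×10^-7 = 1.29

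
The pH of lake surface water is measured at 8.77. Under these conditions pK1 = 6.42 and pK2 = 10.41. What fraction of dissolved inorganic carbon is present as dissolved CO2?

α₀ = 0.00435

α₀ = 1 / (1 + K1/[H⁺] + K1K2/[H⁺]²) = 1 / (1 + 10^+2.35 + 10^+0.71)
   = 1 / (1 + 223.87 + 5.1286) = 1/230.00 = 0.004348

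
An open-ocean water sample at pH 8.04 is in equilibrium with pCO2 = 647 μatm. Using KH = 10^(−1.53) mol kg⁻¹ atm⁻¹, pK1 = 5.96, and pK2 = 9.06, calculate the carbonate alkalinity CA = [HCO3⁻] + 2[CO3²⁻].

[CO2*] = KH · pCO2 = 10^(−1.53) × 647×10^-6 = 1.909×10^-5 mol/kg
α₀ = 1/(1 + K1/[H⁺] + K1K2/[H⁺]²) = 1/(1 + 10^+2.08 + 10^+1.06) = 0.007535
DIC = [CO2*]/α₀ = 1.909×10^-5 / 0.007535 = 2.534 mmol/kg
CA = (α₁ + 2α₂)·DIC = (0.9059 + 2×0.08652) × 2.534 = 2.73 mmol/kg

CA = 2.73 mmol/kg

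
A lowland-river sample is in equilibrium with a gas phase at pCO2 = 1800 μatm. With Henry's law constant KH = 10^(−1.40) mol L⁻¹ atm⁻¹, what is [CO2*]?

[CO2*] = 71.7 μmol/L

KH = 10^(−1.40) = 3.981×10^-2 mol L⁻¹ atm⁻¹
[CO2*] = KH · pCO2 = 3.981×10^-2 × 1800×10^-6 atm = 7.17×10^-5 mol/L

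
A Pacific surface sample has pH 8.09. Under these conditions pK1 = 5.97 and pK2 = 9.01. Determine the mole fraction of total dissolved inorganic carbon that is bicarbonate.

α₁ = 1 / (1 + [H⁺]/K1 + K2/[H⁺]) = 1 / (1 + 10^-2.12 + 10^-0.92)
   = 1 / (1 + 0.0075858 + 0.12023) = 1/1.1278 = 0.8867

α₁ = 0.887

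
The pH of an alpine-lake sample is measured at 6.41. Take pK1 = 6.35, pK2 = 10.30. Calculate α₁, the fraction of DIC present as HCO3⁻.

α₁ = 1 / (1 + [H⁺]/K1 + K2/[H⁺]) = 1 / (1 + 10^-0.06 + 10^-3.89)
   = 1 / (1 + 0.87096 + 0.00012882) = 1/1.8711 = 0.5344

α₁ = 0.534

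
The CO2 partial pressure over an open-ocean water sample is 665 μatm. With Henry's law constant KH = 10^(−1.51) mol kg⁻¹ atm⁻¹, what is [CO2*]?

[CO2*] = 20.6 μmol/kg

KH = 10^(−1.51) = 3.090×10^-2 mol kg⁻¹ atm⁻¹
[CO2*] = KH · pCO2 = 3.090×10^-2 × 665×10^-6 atm = 2.06×10^-5 mol/kg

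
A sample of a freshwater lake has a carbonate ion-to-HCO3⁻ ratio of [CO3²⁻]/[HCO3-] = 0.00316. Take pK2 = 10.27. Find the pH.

From K2 = [H⁺][CO3²⁻]/[HCO3-]:  pH = pK2 + log₁₀([CO3²⁻]/[HCO3-])
log₁₀(0.00316) = -2.500
pH = 10.27 + (-2.500) = 7.77

pH = 7.77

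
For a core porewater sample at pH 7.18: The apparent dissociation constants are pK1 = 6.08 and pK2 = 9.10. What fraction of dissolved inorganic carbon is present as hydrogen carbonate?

α₁ = 1 / (1 + [H⁺]/K1 + K2/[H⁺]) = 1 / (1 + 10^-1.10 + 10^-1.92)
   = 1 / (1 + 0.079433 + 0.012023) = 1/1.0915 = 0.9162

α₁ = 0.916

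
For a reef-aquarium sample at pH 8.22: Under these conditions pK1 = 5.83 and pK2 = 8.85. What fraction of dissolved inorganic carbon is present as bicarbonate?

α₁ = 1 / (1 + [H⁺]/K1 + K2/[H⁺]) = 1 / (1 + 10^-2.39 + 10^-0.63)
   = 1 / (1 + 0.0040738 + 0.23442) = 1/1.2385 = 0.8074

α₁ = 0.807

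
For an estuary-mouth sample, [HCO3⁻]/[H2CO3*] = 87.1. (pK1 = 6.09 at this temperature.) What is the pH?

From K1 = [H⁺][HCO3⁻]/[H2CO3*]:  pH = pK1 + log₁₀([HCO3⁻]/[H2CO3*])
log₁₀(87.1) = +1.940
pH = 6.09 + (+1.940) = 8.03

pH = 8.03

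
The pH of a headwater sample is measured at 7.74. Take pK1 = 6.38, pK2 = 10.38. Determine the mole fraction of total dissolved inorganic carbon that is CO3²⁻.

α₂ = 1 / (1 + [H⁺]/K2 + [H⁺]²/(K1K2)) = 1 / (1 + 10^+2.64 + 10^+1.28)
   = 1 / (1 + 436.52 + 19.055) = 1/456.57 = 0.002190

α₂ = 0.00219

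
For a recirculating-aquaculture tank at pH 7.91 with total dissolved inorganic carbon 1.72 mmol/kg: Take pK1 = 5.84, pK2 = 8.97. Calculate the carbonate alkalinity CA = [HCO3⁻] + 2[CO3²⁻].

CA = 1.84 mmol/kg

CA = [HCO3⁻] + 2[CO3²⁻] = (α₁ + 2α₂)·DIC
At pH 7.91: [H⁺]/K1 = 10^-2.07 = 0.0085114, K2/[H⁺] = 10^-1.06 = 0.087096
α₁ = 1/(1 + 0.0085114 + 0.087096) = 1/1.0956 = 0.9127; α₂ = α₁·K2/[H⁺] = 0.07950
α₁ + 2α₂ = 1.0717
CA = 1.0717 × 1.72 = 1.84 mmol/kg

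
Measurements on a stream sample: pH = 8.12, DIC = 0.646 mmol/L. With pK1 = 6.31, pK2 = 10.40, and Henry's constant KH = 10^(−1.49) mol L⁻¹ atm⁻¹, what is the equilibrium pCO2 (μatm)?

pCO2 = 303 μatm

α₀ = 1 / (1 + K1/[H⁺] + K1K2/[H⁺]²) = 1 / (1 + 10^+1.81 + 10^-0.47)
   = 1 / (1 + 64.565 + 0.33884) = 1/65.904 = 0.01517
[CO2*] = α₀ × DIC = 0.01517 × 0.646 = 0.009802 mmol/L = 9.802 μmol/L
pCO2 = [CO2*]/KH = 9.802×10^-6 / 3.236×10^-2 = 303 μatm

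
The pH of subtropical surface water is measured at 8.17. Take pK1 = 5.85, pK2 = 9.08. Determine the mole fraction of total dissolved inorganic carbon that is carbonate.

α₂ = 1 / (1 + [H⁺]/K2 + [H⁺]²/(K1K2)) = 1 / (1 + 10^+0.91 + 10^-1.41)
   = 1 / (1 + 8.1283 + 0.038905) = 1/9.1672 = 0.1091

α₂ = 0.109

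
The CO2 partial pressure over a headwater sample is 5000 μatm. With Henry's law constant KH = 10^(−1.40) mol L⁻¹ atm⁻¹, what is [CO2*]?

[CO2*] = 199 μmol/L

KH = 10^(−1.40) = 3.981×10^-2 mol L⁻¹ atm⁻¹
[CO2*] = KH · pCO2 = 3.981×10^-2 × 5000×10^-6 atm = 1.99×10^-4 mol/L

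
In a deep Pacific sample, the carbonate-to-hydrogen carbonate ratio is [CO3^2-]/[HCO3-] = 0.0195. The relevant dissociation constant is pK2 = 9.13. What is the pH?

pH = 7.42

From K2 = [H⁺][CO3^2-]/[HCO3-]:  pH = pK2 + log₁₀([CO3^2-]/[HCO3-])
log₁₀(0.0195) = -1.710
pH = 9.13 + (-1.710) = 7.42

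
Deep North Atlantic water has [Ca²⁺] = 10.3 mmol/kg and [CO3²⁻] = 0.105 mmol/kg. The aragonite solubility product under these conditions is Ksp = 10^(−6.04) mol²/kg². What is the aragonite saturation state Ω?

Ksp = 10^(−6.04) = 9.120×10^-7
Ω = [Ca²⁺][CO3²⁻]/Ksp = (10.3×10^-3)(0.105×10^-3) / 9.120×10^-7 = 1.19

Ω = 1.19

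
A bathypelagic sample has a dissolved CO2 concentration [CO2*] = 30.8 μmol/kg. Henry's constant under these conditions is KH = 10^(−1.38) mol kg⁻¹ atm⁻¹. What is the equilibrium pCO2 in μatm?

KH = 10^(−1.38) = 4.169×10^-2 mol kg⁻¹ atm⁻¹
pCO2 = [CO2*]/KH = 30.8×10^-6 / 4.169×10^-2 = 7.39×10^-4 atm = 739 μatm

pCO2 = 739 μatm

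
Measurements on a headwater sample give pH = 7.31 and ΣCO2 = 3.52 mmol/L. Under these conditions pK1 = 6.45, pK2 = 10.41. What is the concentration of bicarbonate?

[HCO3⁻] = 3.09 mmol/L

α₁ = 1 / (1 + [H⁺]/K1 + K2/[H⁺]) = 1 / (1 + 10^-0.86 + 10^-3.10)
   = 1 / (1 + 0.13804 + 0.00079433) = 1/1.1388 = 0.8781
[HCO3⁻] = α₁ × DIC = 0.8781 × 3.52 = 3.09 mmol/L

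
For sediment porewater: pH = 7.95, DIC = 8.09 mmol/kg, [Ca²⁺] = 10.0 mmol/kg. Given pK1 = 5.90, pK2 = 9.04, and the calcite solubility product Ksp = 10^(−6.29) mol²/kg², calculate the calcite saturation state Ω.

Ω = 11.8

α₂ = 1 / (1 + [H⁺]/K2 + [H⁺]²/(K1K2)) = 1 / (1 + 10^+1.09 + 10^-0.96)
   = 1 / (1 + 12.303 + 0.10965) = 1/13.412 = 0.07456
[CO3²⁻] = α₂ × DIC = 0.07456 × 8.09 = 0.6032 mmol/kg
Ksp = 10^(−6.29) = 5.129×10^-7
Ω = [Ca²⁺][CO3²⁻]/Ksp = (10.0×10^-3)(6.032×10^-4) / 5.129×10^-7 = 11.8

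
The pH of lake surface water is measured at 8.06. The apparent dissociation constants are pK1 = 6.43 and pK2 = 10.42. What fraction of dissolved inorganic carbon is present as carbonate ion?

α₂ = 1 / (1 + [H⁺]/K2 + [H⁺]²/(K1K2)) = 1 / (1 + 10^+2.36 + 10^+0.73)
   = 1 / (1 + 229.09 + 5.3703) = 1/235.46 = 0.004247

α₂ = 0.00425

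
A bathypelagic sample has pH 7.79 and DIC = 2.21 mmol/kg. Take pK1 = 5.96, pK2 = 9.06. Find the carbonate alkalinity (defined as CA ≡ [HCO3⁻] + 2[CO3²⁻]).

CA = [HCO3⁻] + 2[CO3²⁻] = (α₁ + 2α₂)·DIC
At pH 7.79: [H⁺]/K1 = 10^-1.83 = 0.014791, K2/[H⁺] = 10^-1.27 = 0.053703
α₁ = 1/(1 + 0.014791 + 0.053703) = 1/1.0685 = 0.9359; α₂ = α₁·K2/[H⁺] = 0.05026
α₁ + 2α₂ = 1.0364
CA = 1.0364 × 2.21 = 2.29 mmol/kg

CA = 2.29 mmol/kg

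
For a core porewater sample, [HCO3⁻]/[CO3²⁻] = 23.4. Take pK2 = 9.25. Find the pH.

pH = 7.88

From K2 = [H⁺][CO3²⁻]/[HCO3⁻]:  pH = pK2 − log₁₀([HCO3⁻]/[CO3²⁻])
log₁₀(23.4) = +1.369
pH = 9.25 − (+1.369) = 7.88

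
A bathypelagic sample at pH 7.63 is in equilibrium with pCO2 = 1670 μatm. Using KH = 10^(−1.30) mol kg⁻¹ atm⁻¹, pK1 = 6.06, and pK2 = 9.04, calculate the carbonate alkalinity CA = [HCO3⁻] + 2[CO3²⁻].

[CO2*] = KH · pCO2 = 10^(−1.30) × 1670×10^-6 = 8.370×10^-5 mol/kg
α₀ = 1/(1 + K1/[H⁺] + K1K2/[H⁺]²) = 1/(1 + 10^+1.57 + 10^+0.16) = 0.02525
DIC = [CO2*]/α₀ = 8.370×10^-5 / 0.02525 = 3.314 mmol/kg
CA = (α₁ + 2α₂)·DIC = (0.9382 + 2×0.03650) × 3.314 = 3.35 mmol/kg

CA = 3.35 mmol/kg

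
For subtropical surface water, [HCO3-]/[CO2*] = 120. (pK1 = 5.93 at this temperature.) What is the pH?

From K1 = [H⁺][HCO3-]/[CO2*]:  pH = pK1 + log₁₀([HCO3-]/[CO2*])
log₁₀(120) = +2.079
pH = 5.93 + (+2.079) = 8.01

pH = 8.01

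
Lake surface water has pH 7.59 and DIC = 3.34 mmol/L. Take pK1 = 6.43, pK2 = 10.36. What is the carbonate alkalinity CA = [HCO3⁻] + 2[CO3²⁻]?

CA = 3.13 mmol/L

CA = [HCO3⁻] + 2[CO3²⁻] = (α₁ + 2α₂)·DIC
At pH 7.59: [H⁺]/K1 = 10^-1.16 = 0.069183, K2/[H⁺] = 10^-2.77 = 0.0016982
α₁ = 1/(1 + 0.069183 + 0.0016982) = 1/1.0709 = 0.9338; α₂ = α₁·K2/[H⁺] = 0.001586
α₁ + 2α₂ = 0.9370
CA = 0.9370 × 3.34 = 3.13 mmol/L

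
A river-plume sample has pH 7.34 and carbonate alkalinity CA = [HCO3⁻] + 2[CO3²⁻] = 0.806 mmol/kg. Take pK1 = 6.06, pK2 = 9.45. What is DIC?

DIC = 0.841 mmol/kg

CA = [HCO3⁻] + 2[CO3²⁻] = (α₁ + 2α₂)·DIC
At pH 7.34: [H⁺]/K1 = 10^-1.28 = 0.052481, K2/[H⁺] = 10^-2.11 = 0.0077625
α₁ = 1/(1 + 0.052481 + 0.0077625) = 1/1.0602 = 0.9432; α₂ = α₁·K2/[H⁺] = 0.007321
α₁ + 2α₂ = 0.9578
DIC = CA / (α₁ + 2α₂) = 0.806 / 0.9578 = 0.841 mmol/kg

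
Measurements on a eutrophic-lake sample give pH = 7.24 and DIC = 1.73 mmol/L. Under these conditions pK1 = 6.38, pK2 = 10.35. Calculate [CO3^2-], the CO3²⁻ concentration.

α₂ = 1 / (1 + [H⁺]/K2 + [H⁺]²/(K1K2)) = 1 / (1 + 10^+3.11 + 10^+2.25)
   = 1 / (1 + 1288.2 + 177.83) = 1/1467.1 = 0.0006816
[CO3²⁻] = α₂ × DIC = 0.0006816 × 1.73 = 0.00118 mmol/L = 1.18 μmol/L

[CO3²⁻] = 1.18 μmol/L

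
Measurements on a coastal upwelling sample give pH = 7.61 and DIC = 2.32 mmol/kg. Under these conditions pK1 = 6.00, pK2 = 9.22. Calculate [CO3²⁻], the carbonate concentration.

α₂ = 1 / (1 + [H⁺]/K2 + [H⁺]²/(K1K2)) = 1 / (1 + 10^+1.61 + 10^+0.00)
   = 1 / (1 + 40.738 + 1.0000) = 1/42.738 = 0.02340
[CO3²⁻] = α₂ × DIC = 0.02340 × 2.32 = 0.0543 mmol/kg

[CO3²⁻] = 0.0543 mmol/kg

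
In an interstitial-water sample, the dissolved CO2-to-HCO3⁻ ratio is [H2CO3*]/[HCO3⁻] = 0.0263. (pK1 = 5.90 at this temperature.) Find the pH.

From K1 = [H⁺][HCO3⁻]/[H2CO3*]:  pH = pK1 − log₁₀([H2CO3*]/[HCO3⁻])
log₁₀(0.0263) = -1.580
pH = 5.90 − (-1.580) = 7.48

pH = 7.48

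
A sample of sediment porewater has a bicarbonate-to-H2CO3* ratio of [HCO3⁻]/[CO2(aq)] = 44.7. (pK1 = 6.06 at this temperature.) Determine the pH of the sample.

From K1 = [H⁺][HCO3⁻]/[CO2(aq)]:  pH = pK1 + log₁₀([HCO3⁻]/[CO2(aq)])
log₁₀(44.7) = +1.650
pH = 6.06 + (+1.650) = 7.71

pH = 7.71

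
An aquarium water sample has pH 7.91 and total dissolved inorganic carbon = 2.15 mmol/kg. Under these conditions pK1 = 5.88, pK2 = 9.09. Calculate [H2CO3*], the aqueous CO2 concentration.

[CO2*] = 18.7 μmol/kg

α₀ = 1 / (1 + K1/[H⁺] + K1K2/[H⁺]²) = 1 / (1 + 10^+2.03 + 10^+0.85)
   = 1 / (1 + 107.15 + 7.0795) = 1/115.23 = 0.008678
[CO2*] = α₀ × DIC = 0.008678 × 2.15 = 0.0187 mmol/kg = 18.7 μmol/kg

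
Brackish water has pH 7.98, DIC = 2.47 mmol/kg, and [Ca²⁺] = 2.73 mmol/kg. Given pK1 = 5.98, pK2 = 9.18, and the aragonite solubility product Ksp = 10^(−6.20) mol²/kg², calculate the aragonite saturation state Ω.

α₂ = 1 / (1 + [H⁺]/K2 + [H⁺]²/(K1K2)) = 1 / (1 + 10^+1.20 + 10^-0.80)
   = 1 / (1 + 15.849 + 0.15849) = 1/17.007 = 0.05880
[CO3²⁻] = α₂ × DIC = 0.05880 × 2.47 = 0.1452 mmol/kg
Ksp = 10^(−6.20) = 6.310×10^-7
Ω = [Ca²⁺][CO3²⁻]/Ksp = (2.73×10^-3)(1.452×10^-4) / 6.310×10^-7 = 0.628

Ω = 0.628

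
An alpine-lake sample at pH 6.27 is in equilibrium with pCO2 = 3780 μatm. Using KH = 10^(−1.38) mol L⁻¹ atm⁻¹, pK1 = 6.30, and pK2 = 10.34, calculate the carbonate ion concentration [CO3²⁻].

[CO2*] = KH · pCO2 = 10^(−1.38) × 3780×10^-6 = 1.576×10^-4 mol/L
α₀ = 1/(1 + K1/[H⁺] + K1K2/[H⁺]²) = 1/(1 + 10^-0.03 + 10^-4.10) = 0.5172
DIC = [CO2*]/α₀ = 1.576×10^-4 / 0.5172 = 0.3046 mmol/L
[CO3²⁻] = α₂·DIC; α₂ = 4.109×10^-5, so [CO3²⁻] = 4.109×10^-5 × 0.3046 = 1.25×10^-5 mmol/L = 0.0125 μmol/L

[CO3²⁻] = 0.0125 μmol/L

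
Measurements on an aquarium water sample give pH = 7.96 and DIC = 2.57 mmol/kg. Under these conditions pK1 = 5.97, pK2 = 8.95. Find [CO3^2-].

α₂ = 1 / (1 + [H⁺]/K2 + [H⁺]²/(K1K2)) = 1 / (1 + 10^+0.99 + 10^-1.00)
   = 1 / (1 + 9.7724 + 0.10000) = 1/10.872 = 0.09198
[CO3²⁻] = α₂ × DIC = 0.09198 × 2.57 = 0.236 mmol/kg

[CO3²⁻] = 0.236 mmol/kg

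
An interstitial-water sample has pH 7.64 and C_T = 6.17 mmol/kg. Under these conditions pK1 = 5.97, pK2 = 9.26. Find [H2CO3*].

[CO2*] = 0.126 mmol/kg

α₀ = 1 / (1 + K1/[H⁺] + K1K2/[H⁺]²) = 1 / (1 + 10^+1.67 + 10^+0.05)
   = 1 / (1 + 46.774 + 1.1220) = 1/48.896 = 0.02045
[CO2*] = α₀ × DIC = 0.02045 × 6.17 = 0.126 mmol/kg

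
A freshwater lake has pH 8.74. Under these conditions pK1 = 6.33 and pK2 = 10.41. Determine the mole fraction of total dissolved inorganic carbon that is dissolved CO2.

α₀ = 1 / (1 + K1/[H⁺] + K1K2/[H⁺]²) = 1 / (1 + 10^+2.41 + 10^+0.74)
   = 1 / (1 + 257.04 + 5.4954) = 1/263.53 = 0.003795

α₀ = 0.00379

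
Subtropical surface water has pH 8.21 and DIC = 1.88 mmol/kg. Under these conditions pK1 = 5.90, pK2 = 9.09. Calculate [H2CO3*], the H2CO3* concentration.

[CO2*] = 8.10 μmol/kg

α₀ = 1 / (1 + K1/[H⁺] + K1K2/[H⁺]²) = 1 / (1 + 10^+2.31 + 10^+1.43)
   = 1 / (1 + 204.17 + 26.915) = 1/232.09 = 0.004309
[CO2*] = α₀ × DIC = 0.004309 × 1.88 = 0.00810 mmol/kg = 8.10 μmol/kg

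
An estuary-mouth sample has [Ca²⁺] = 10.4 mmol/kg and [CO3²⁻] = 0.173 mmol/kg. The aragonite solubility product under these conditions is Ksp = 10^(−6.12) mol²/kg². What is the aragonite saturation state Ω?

Ksp = 10^(−6.12) = 7.586×10^-7
Ω = [Ca²⁺][CO3²⁻]/Ksp = (10.4×10^-3)(0.173×10^-3) / 7.586×10^-7 = 2.37

Ω = 2.37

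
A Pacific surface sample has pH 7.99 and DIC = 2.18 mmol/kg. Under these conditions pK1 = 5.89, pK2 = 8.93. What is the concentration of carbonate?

α₂ = 1 / (1 + [H⁺]/K2 + [H⁺]²/(K1K2)) = 1 / (1 + 10^+0.94 + 10^-1.16)
   = 1 / (1 + 8.7096 + 0.069183) = 1/9.7788 = 0.1023
[CO3²⁻] = α₂ × DIC = 0.1023 × 2.18 = 0.223 mmol/kg

[CO3²⁻] = 0.223 mmol/kg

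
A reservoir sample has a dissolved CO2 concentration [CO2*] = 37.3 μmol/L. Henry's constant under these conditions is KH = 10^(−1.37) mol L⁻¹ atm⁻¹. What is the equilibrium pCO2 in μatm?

pCO2 = 874 μatm

KH = 10^(−1.37) = 4.266×10^-2 mol L⁻¹ atm⁻¹
pCO2 = [CO2*]/KH = 37.3×10^-6 / 4.266×10^-2 = 8.74×10^-4 atm = 874 μatm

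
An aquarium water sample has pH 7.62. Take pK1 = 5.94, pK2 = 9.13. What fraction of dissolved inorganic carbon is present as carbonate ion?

α₂ = 0.0294

α₂ = 1 / (1 + [H⁺]/K2 + [H⁺]²/(K1K2)) = 1 / (1 + 10^+1.51 + 10^-0.17)
   = 1 / (1 + 32.359 + 0.67608) = 1/34.035 = 0.02938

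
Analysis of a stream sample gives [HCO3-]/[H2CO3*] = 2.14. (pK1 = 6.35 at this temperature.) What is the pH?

pH = 6.68

From K1 = [H⁺][HCO3-]/[H2CO3*]:  pH = pK1 + log₁₀([HCO3-]/[H2CO3*])
log₁₀(2.14) = +0.330
pH = 6.35 + (+0.330) = 6.68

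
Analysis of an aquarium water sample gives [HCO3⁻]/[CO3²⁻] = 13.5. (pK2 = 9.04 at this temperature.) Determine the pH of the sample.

pH = 7.91

From K2 = [H⁺][CO3²⁻]/[HCO3⁻]:  pH = pK2 − log₁₀([HCO3⁻]/[CO3²⁻])
log₁₀(13.5) = +1.130
pH = 9.04 − (+1.130) = 7.91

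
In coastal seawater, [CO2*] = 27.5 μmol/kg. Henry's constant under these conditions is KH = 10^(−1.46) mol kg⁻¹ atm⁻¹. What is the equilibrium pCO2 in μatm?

pCO2 = 793 μatm

KH = 10^(−1.46) = 3.467×10^-2 mol kg⁻¹ atm⁻¹
pCO2 = [CO2*]/KH = 27.5×10^-6 / 3.467×10^-2 = 7.93×10^-4 atm = 793 μatm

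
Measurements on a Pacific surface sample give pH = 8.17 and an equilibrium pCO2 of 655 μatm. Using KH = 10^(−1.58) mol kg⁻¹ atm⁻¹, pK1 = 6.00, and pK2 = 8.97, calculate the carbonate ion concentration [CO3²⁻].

[CO2*] = KH · pCO2 = 10^(−1.58) × 655×10^-6 = 1.723×10^-5 mol/kg
α₀ = 1/(1 + K1/[H⁺] + K1K2/[H⁺]²) = 1/(1 + 10^+2.17 + 10^+1.37) = 0.005802
DIC = [CO2*]/α₀ = 1.723×10^-5 / 0.005802 = 2.969 mmol/kg
[CO3²⁻] = α₂·DIC; α₂ = 0.1360, so [CO3²⁻] = 0.1360 × 2.969 = 0.404 mmol/kg

[CO3²⁻] = 0.404 mmol/kg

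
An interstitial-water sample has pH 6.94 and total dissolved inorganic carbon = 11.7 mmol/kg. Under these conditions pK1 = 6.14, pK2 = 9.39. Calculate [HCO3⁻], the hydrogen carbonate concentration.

α₁ = 1 / (1 + [H⁺]/K1 + K2/[H⁺]) = 1 / (1 + 10^-0.80 + 10^-2.45)
   = 1 / (1 + 0.15849 + 0.0035481) = 1/1.1620 = 0.8606
[HCO3⁻] = α₁ × DIC = 0.8606 × 11.7 = 10.1 mmol/kg

[HCO3⁻] = 10.1 mmol/kg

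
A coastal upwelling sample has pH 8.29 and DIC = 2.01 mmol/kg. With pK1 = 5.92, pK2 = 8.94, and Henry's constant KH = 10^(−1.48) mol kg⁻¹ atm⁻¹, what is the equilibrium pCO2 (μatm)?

pCO2 = 211 μatm

α₀ = 1 / (1 + K1/[H⁺] + K1K2/[H⁺]²) = 1 / (1 + 10^+2.37 + 10^+1.72)
   = 1 / (1 + 234.42 + 52.481) = 1/287.90 = 0.003473
[CO2*] = α₀ × DIC = 0.003473 × 2.01 = 0.006982 mmol/kg = 6.982 μmol/kg
pCO2 = [CO2*]/KH = 6.982×10^-6 / 3.311×10^-2 = 211 μatm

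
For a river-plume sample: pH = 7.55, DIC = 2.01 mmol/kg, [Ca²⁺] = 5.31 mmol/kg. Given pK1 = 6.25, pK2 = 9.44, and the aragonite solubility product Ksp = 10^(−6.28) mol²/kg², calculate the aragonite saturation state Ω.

Ω = 0.246

α₂ = 1 / (1 + [H⁺]/K2 + [H⁺]²/(K1K2)) = 1 / (1 + 10^+1.89 + 10^+0.59)
   = 1 / (1 + 77.625 + 3.8905) = 1/82.515 = 0.01212
[CO3²⁻] = α₂ × DIC = 0.01212 × 2.01 = 0.02436 mmol/kg
Ksp = 10^(−6.28) = 5.248×10^-7
Ω = [Ca²⁺][CO3²⁻]/Ksp = (5.31×10^-3)(2.436×10^-5) / 5.248×10^-7 = 0.246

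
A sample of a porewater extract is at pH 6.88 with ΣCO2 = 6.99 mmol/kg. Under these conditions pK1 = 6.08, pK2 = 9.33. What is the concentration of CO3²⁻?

[CO3²⁻] = 0.0213 mmol/kg

α₂ = 1 / (1 + [H⁺]/K2 + [H⁺]²/(K1K2)) = 1 / (1 + 10^+2.45 + 10^+1.65)
   = 1 / (1 + 281.84 + 44.668) = 1/327.51 = 0.003053
[CO3²⁻] = α₂ × DIC = 0.003053 × 6.99 = 0.0213 mmol/kg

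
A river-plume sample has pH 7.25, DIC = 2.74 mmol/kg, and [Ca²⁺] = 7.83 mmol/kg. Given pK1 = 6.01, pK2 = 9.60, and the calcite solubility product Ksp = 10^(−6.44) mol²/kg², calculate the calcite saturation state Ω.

Ω = 0.249

α₂ = 1 / (1 + [H⁺]/K2 + [H⁺]²/(K1K2)) = 1 / (1 + 10^+2.35 + 10^+1.11)
   = 1 / (1 + 223.87 + 12.882) = 1/237.75 = 0.004206
[CO3²⁻] = α₂ × DIC = 0.004206 × 2.74 = 0.01152 mmol/kg = 11.52 μmol/kg
Ksp = 10^(−6.44) = 3.631×10^-7
Ω = [Ca²⁺][CO3²⁻]/Ksp = (7.83×10^-3)(1.152×10^-5) / 3.631×10^-7 = 0.249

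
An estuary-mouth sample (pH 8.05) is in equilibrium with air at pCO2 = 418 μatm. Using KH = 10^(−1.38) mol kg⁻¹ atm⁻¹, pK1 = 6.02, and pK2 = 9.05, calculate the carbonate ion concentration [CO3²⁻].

[CO3²⁻] = 0.187 mmol/kg

[CO2*] = KH · pCO2 = 10^(−1.38) × 418×10^-6 = 1.743×10^-5 mol/kg
α₀ = 1/(1 + K1/[H⁺] + K1K2/[H⁺]²) = 1/(1 + 10^+2.03 + 10^+1.03) = 0.008413
DIC = [CO2*]/α₀ = 1.743×10^-5 / 0.008413 = 2.071 mmol/kg
[CO3²⁻] = α₂·DIC; α₂ = 0.09014, so [CO3²⁻] = 0.09014 × 2.071 = 0.187 mmol/kg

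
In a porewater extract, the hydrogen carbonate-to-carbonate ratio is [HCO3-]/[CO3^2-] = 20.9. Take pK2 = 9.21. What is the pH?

From K2 = [H⁺][CO3^2-]/[HCO3-]:  pH = pK2 − log₁₀([HCO3-]/[CO3^2-])
log₁₀(20.9) = +1.320
pH = 9.21 − (+1.320) = 7.89

pH = 7.89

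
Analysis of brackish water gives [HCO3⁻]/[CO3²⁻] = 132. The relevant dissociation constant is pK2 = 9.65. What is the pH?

pH = 7.53

From K2 = [H⁺][CO3²⁻]/[HCO3⁻]:  pH = pK2 − log₁₀([HCO3⁻]/[CO3²⁻])
log₁₀(132) = +2.121
pH = 9.65 − (+2.121) = 7.53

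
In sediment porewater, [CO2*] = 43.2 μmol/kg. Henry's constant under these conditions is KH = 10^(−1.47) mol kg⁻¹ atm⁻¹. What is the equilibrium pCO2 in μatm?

KH = 10^(−1.47) = 3.388×10^-2 mol kg⁻¹ atm⁻¹
pCO2 = [CO2*]/KH = 43.2×10^-6 / 3.388×10^-2 = 1.27×10^-3 atm = 1270 μatm

pCO2 = 1270 μatm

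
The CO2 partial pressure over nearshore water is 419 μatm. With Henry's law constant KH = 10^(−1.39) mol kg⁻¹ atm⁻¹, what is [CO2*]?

[CO2*] = 17.1 μmol/kg

KH = 10^(−1.39) = 4.074×10^-2 mol kg⁻¹ atm⁻¹
[CO2*] = KH · pCO2 = 4.074×10^-2 × 419×10^-6 atm = 1.71×10^-5 mol/kg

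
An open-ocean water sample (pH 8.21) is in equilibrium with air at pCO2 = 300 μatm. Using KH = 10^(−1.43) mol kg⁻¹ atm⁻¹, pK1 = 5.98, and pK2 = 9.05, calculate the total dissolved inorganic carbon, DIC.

[CO2*] = KH · pCO2 = 10^(−1.43) × 300×10^-6 = 1.115×10^-5 mol/kg
α₀ = 1/(1 + K1/[H⁺] + K1K2/[H⁺]²) = 1/(1 + 10^+2.23 + 10^+1.39) = 0.005118
DIC = [CO2*]/α₀ = 1.115×10^-5 / 0.005118 = 2.18 mmol/kg

DIC = 2.18 mmol/kg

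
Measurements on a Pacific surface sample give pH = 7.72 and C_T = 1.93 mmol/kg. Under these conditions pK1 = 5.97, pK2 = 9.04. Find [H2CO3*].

[CO2*] = 0.0322 mmol/kg

α₀ = 1 / (1 + K1/[H⁺] + K1K2/[H⁺]²) = 1 / (1 + 10^+1.75 + 10^+0.43)
   = 1 / (1 + 56.234 + 2.6915) = 1/59.926 = 0.01669
[CO2*] = α₀ × DIC = 0.01669 × 1.93 = 0.0322 mmol/kg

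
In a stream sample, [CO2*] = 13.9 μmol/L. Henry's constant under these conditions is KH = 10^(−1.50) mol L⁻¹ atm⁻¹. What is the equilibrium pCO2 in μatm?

KH = 10^(−1.50) = 3.162×10^-2 mol L⁻¹ atm⁻¹
pCO2 = [CO2*]/KH = 13.9×10^-6 / 3.162×10^-2 = 4.40×10^-4 atm = 440 μatm

pCO2 = 440 μatm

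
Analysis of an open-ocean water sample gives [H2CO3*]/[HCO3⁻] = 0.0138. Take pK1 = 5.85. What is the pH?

pH = 7.71

From K1 = [H⁺][HCO3⁻]/[H2CO3*]:  pH = pK1 − log₁₀([H2CO3*]/[HCO3⁻])
log₁₀(0.0138) = -1.860
pH = 5.85 − (-1.860) = 7.71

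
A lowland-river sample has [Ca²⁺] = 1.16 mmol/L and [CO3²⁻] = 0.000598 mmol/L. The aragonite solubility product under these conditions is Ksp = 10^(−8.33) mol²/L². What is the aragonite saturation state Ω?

Ksp = 10^(−8.33) = 4.677×10^-9
Ω = [Ca²⁺][CO3²⁻]/Ksp = (1.16×10^-3)(0.000598×10^-3) / 4.677×10^-9 = 0.148

Ω = 0.148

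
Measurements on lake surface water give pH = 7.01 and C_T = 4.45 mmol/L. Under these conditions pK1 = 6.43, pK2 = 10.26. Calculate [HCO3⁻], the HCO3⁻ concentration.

[HCO3⁻] = 3.52 mmol/L

α₁ = 1 / (1 + [H⁺]/K1 + K2/[H⁺]) = 1 / (1 + 10^-0.58 + 10^-3.25)
   = 1 / (1 + 0.26303 + 0.00056234) = 1/1.2636 = 0.7914
[HCO3⁻] = α₁ × DIC = 0.7914 × 4.45 = 3.52 mmol/L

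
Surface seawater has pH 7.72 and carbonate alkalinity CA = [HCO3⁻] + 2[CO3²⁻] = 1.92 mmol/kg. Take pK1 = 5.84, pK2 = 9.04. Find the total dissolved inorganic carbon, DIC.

DIC = 1.86 mmol/kg

CA = [HCO3⁻] + 2[CO3²⁻] = (α₁ + 2α₂)·DIC
At pH 7.72: [H⁺]/K1 = 10^-1.88 = 0.013183, K2/[H⁺] = 10^-1.32 = 0.047863
α₁ = 1/(1 + 0.013183 + 0.047863) = 1/1.0610 = 0.9425; α₂ = α₁·K2/[H⁺] = 0.04511
α₁ + 2α₂ = 1.0327
DIC = CA / (α₁ + 2α₂) = 1.92 / 1.0327 = 1.86 mmol/kg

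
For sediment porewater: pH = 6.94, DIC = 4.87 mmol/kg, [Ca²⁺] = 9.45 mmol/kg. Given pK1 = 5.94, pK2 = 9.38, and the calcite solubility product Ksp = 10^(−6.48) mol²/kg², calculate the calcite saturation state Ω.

α₂ = 1 / (1 + [H⁺]/K2 + [H⁺]²/(K1K2)) = 1 / (1 + 10^+2.44 + 10^+1.44)
   = 1 / (1 + 275.42 + 27.542) = 1/303.97 = 0.003290
[CO3²⁻] = α₂ × DIC = 0.003290 × 4.87 = 0.01602 mmol/kg = 16.02 μmol/kg
Ksp = 10^(−6.48) = 3.311×10^-7
Ω = [Ca²⁺][CO3²⁻]/Ksp = (9.45×10^-3)(1.602×10^-5) / 3.311×10^-7 = 0.457

Ω = 0.457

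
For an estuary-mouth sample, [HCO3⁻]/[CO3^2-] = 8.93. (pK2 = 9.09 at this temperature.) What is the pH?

From K2 = [H⁺][CO3^2-]/[HCO3⁻]:  pH = pK2 − log₁₀([HCO3⁻]/[CO3^2-])
log₁₀(8.93) = +0.951
pH = 9.09 − (+0.951) = 8.14

pH = 8.14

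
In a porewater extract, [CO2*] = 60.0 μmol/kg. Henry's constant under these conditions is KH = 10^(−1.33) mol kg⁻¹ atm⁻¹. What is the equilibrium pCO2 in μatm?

pCO2 = 1280 μatm

KH = 10^(−1.33) = 4.677×10^-2 mol kg⁻¹ atm⁻¹
pCO2 = [CO2*]/KH = 60.0×10^-6 / 4.677×10^-2 = 1.28×10^-3 atm = 1280 μatm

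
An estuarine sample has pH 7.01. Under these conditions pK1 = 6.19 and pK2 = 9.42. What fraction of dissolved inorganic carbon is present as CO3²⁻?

α₂ = 1 / (1 + [H⁺]/K2 + [H⁺]²/(K1K2)) = 1 / (1 + 10^+2.41 + 10^+1.59)
   = 1 / (1 + 257.04 + 38.905) = 1/296.94 = 0.003368

α₂ = 0.00337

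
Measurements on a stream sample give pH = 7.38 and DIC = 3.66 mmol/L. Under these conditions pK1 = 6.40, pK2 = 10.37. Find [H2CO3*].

α₀ = 1 / (1 + K1/[H⁺] + K1K2/[H⁺]²) = 1 / (1 + 10^+0.98 + 10^-2.01)
   = 1 / (1 + 9.5499 + 0.0097724) = 1/10.560 = 0.09470
[CO2*] = α₀ × DIC = 0.09470 × 3.66 = 0.347 mmol/L

[CO2*] = 0.347 mmol/L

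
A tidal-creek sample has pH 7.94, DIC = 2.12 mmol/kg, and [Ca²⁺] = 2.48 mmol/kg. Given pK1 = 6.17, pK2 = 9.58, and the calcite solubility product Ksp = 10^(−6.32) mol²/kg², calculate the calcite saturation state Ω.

Ω = 0.242

α₂ = 1 / (1 + [H⁺]/K2 + [H⁺]²/(K1K2)) = 1 / (1 + 10^+1.64 + 10^-0.13)
   = 1 / (1 + 43.652 + 0.74131) = 1/45.393 = 0.02203
[CO3²⁻] = α₂ × DIC = 0.02203 × 2.12 = 0.04670 mmol/kg
Ksp = 10^(−6.32) = 4.786×10^-7
Ω = [Ca²⁺][CO3²⁻]/Ksp = (2.48×10^-3)(4.670×10^-5) / 4.786×10^-7 = 0.242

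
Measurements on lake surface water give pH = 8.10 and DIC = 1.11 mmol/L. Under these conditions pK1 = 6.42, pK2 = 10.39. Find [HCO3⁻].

[HCO3⁻] = 1.08 mmol/L

α₁ = 1 / (1 + [H⁺]/K1 + K2/[H⁺]) = 1 / (1 + 10^-1.68 + 10^-2.29)
   = 1 / (1 + 0.020893 + 0.0051286) = 1/1.0260 = 0.9746
[HCO3⁻] = α₁ × DIC = 0.9746 × 1.11 = 1.08 mmol/L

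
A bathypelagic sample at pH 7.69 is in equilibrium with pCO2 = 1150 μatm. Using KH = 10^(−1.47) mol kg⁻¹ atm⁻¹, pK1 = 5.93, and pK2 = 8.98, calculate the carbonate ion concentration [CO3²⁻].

[CO3²⁻] = 0.115 mmol/kg

[CO2*] = KH · pCO2 = 10^(−1.47) × 1150×10^-6 = 3.897×10^-5 mol/kg
α₀ = 1/(1 + K1/[H⁺] + K1K2/[H⁺]²) = 1/(1 + 10^+1.76 + 10^+0.47) = 0.01626
DIC = [CO2*]/α₀ = 3.897×10^-5 / 0.01626 = 2.396 mmol/kg
[CO3²⁻] = α₂·DIC; α₂ = 0.04799, so [CO3²⁻] = 0.04799 × 2.396 = 0.115 mmol/kg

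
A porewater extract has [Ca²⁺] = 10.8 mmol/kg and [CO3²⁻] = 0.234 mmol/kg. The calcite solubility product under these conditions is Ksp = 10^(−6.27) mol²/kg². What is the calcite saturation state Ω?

Ω = 4.71

Ksp = 10^(−6.27) = 5.370×10^-7
Ω = [Ca²⁺][CO3²⁻]/Ksp = (10.8×10^-3)(0.234×10^-3) / 5.370×10^-7 = 4.71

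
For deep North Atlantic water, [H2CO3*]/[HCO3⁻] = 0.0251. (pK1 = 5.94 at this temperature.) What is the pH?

pH = 7.54

From K1 = [H⁺][HCO3⁻]/[H2CO3*]:  pH = pK1 − log₁₀([H2CO3*]/[HCO3⁻])
log₁₀(0.0251) = -1.600
pH = 5.94 − (-1.600) = 7.54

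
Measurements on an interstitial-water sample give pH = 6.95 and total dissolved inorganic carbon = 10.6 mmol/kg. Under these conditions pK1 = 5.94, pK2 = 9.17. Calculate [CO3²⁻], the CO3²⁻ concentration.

[CO3²⁻] = 0.0579 mmol/kg

α₂ = 1 / (1 + [H⁺]/K2 + [H⁺]²/(K1K2)) = 1 / (1 + 10^+2.22 + 10^+1.21)
   = 1 / (1 + 165.96 + 16.218) = 1/183.18 = 0.005459
[CO3²⁻] = α₂ × DIC = 0.005459 × 10.6 = 0.0579 mmol/kg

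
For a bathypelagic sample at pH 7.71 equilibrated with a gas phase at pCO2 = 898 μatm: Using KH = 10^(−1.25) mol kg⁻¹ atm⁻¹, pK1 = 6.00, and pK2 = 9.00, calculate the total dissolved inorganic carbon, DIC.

[CO2*] = KH · pCO2 = 10^(−1.25) × 898×10^-6 = 5.050×10^-5 mol/kg
α₀ = 1/(1 + K1/[H⁺] + K1K2/[H⁺]²) = 1/(1 + 10^+1.71 + 10^+0.42) = 0.01821
DIC = [CO2*]/α₀ = 5.050×10^-5 / 0.01821 = 2.77 mmol/kg

DIC = 2.77 mmol/kg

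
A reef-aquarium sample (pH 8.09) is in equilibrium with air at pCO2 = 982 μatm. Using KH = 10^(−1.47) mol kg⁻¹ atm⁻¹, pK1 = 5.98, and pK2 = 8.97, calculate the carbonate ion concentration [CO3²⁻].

[CO3²⁻] = 0.565 mmol/kg

[CO2*] = KH · pCO2 = 10^(−1.47) × 982×10^-6 = 3.327×10^-5 mol/kg
α₀ = 1/(1 + K1/[H⁺] + K1K2/[H⁺]²) = 1/(1 + 10^+2.11 + 10^+1.23) = 0.006812
DIC = [CO2*]/α₀ = 3.327×10^-5 / 0.006812 = 4.885 mmol/kg
[CO3²⁻] = α₂·DIC; α₂ = 0.1157, so [CO3²⁻] = 0.1157 × 4.885 = 0.565 mmol/kg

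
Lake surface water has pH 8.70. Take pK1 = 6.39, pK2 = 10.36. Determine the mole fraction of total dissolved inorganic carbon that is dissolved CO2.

α₀ = 1 / (1 + K1/[H⁺] + K1K2/[H⁺]²) = 1 / (1 + 10^+2.31 + 10^+0.65)
   = 1 / (1 + 204.17 + 4.4668) = 1/209.64 = 0.004770

α₀ = 0.00477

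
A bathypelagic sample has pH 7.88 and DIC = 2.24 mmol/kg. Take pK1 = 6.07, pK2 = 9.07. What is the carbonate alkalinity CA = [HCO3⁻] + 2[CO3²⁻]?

CA = 2.34 mmol/kg

CA = [HCO3⁻] + 2[CO3²⁻] = (α₁ + 2α₂)·DIC
At pH 7.88: [H⁺]/K1 = 10^-1.81 = 0.015488, K2/[H⁺] = 10^-1.19 = 0.064565
α₁ = 1/(1 + 0.015488 + 0.064565) = 1/1.0801 = 0.9259; α₂ = α₁·K2/[H⁺] = 0.05978
α₁ + 2α₂ = 1.0454
CA = 1.0454 × 2.24 = 2.34 mmol/kg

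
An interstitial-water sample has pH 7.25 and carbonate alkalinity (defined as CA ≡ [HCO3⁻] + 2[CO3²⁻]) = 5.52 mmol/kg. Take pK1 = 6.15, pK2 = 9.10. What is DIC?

CA = [HCO3⁻] + 2[CO3²⁻] = (α₁ + 2α₂)·DIC
At pH 7.25: [H⁺]/K1 = 10^-1.10 = 0.079433, K2/[H⁺] = 10^-1.85 = 0.014125
α₁ = 1/(1 + 0.079433 + 0.014125) = 1/1.0936 = 0.9144; α₂ = α₁·K2/[H⁺] = 0.01292
α₁ + 2α₂ = 0.9403
DIC = CA / (α₁ + 2α₂) = 5.52 / 0.9403 = 5.87 mmol/kg

DIC = 5.87 mmol/kg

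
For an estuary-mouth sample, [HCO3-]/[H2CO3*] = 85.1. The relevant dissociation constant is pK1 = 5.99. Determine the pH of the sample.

From K1 = [H⁺][HCO3-]/[H2CO3*]:  pH = pK1 + log₁₀([HCO3-]/[H2CO3*])
log₁₀(85.1) = +1.930
pH = 5.99 + (+1.930) = 7.92

pH = 7.92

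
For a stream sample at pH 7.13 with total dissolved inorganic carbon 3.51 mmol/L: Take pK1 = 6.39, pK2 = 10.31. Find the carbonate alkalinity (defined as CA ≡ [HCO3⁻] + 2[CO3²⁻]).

CA = [HCO3⁻] + 2[CO3²⁻] = (α₁ + 2α₂)·DIC
At pH 7.13: [H⁺]/K1 = 10^-0.74 = 0.18197, K2/[H⁺] = 10^-3.18 = 0.00066069
α₁ = 1/(1 + 0.18197 + 0.00066069) = 1/1.1826 = 0.8456; α₂ = α₁·K2/[H⁺] = 0.0005587
α₁ + 2α₂ = 0.8467
CA = 0.8467 × 3.51 = 2.97 mmol/L

CA = 2.97 mmol/L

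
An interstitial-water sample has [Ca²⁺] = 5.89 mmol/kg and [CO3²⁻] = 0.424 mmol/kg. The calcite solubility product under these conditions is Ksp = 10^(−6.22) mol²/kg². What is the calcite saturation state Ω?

Ω = 4.14

Ksp = 10^(−6.22) = 6.026×10^-7
Ω = [Ca²⁺][CO3²⁻]/Ksp = (5.89×10^-3)(0.424×10^-3) / 6.026×10^-7 = 4.14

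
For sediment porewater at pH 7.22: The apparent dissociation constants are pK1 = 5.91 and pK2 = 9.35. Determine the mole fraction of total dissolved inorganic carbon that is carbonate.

α₂ = 0.00702

α₂ = 1 / (1 + [H⁺]/K2 + [H⁺]²/(K1K2)) = 1 / (1 + 10^+2.13 + 10^+0.82)
   = 1 / (1 + 134.90 + 6.6069) = 1/142.50 = 0.007017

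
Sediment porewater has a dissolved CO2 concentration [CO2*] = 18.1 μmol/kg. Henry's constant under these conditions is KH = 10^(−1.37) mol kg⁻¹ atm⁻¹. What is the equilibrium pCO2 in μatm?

KH = 10^(−1.37) = 4.266×10^-2 mol kg⁻¹ atm⁻¹
pCO2 = [CO2*]/KH = 18.1×10^-6 / 4.266×10^-2 = 4.24×10^-4 atm = 424 μatm

pCO2 = 424 μatm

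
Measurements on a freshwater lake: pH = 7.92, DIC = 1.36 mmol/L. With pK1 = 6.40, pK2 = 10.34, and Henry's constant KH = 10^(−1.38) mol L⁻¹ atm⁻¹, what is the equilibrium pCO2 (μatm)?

α₀ = 1 / (1 + K1/[H⁺] + K1K2/[H⁺]²) = 1 / (1 + 10^+1.52 + 10^-0.90)
   = 1 / (1 + 33.113 + 0.12589) = 1/34.239 = 0.02921
[CO2*] = α₀ × DIC = 0.02921 × 1.36 = 0.03972 mmol/L
pCO2 = [CO2*]/KH = 3.972×10^-5 / 4.169×10^-2 = 953 μatm

pCO2 = 953 μatm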